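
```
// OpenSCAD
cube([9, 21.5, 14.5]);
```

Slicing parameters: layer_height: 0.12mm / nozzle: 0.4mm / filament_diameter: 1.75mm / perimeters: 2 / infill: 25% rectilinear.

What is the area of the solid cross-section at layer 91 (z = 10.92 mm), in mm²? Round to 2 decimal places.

At z = 10.92 mm: the 9×21.5 cube contributes its full rectangle (area 193.50 mm²). Overall, the cross-section is a single solid region. Net area = 193.50 mm².

193.50 mm²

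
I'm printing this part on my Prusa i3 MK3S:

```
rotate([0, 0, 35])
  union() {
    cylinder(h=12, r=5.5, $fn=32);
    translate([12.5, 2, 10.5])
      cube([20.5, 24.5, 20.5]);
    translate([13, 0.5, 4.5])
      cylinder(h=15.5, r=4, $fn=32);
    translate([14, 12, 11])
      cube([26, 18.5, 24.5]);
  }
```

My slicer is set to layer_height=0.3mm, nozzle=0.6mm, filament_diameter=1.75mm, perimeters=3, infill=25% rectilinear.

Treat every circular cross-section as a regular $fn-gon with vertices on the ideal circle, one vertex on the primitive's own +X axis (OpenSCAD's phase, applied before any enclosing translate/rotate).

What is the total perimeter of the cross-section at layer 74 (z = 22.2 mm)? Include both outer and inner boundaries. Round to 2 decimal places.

At z = 22.2 mm: the cylinder does not reach this height (z outside [0, 12]); the cube at (12.5, 2) is present — its section is the full 20.5×24.5 rectangle (perimeter 90.00 mm); the cylinder at (13, 0.5) does not reach this height (z outside [4.5, 20]); the cube at (14, 12) is present — its section is the full 26×18.5 rectangle (perimeter 89.00 mm); Merging all regions: the regions partially overlap (shared area 275.50 mm²), so the edge portions inside another operand are dropped and the merged outline is re-measured after clipping — boundary = 112.00 mm; (rotated 35° about Z; rotation is an isometry so areas/perimeters/island counts are preserved). Overall, the cross-section is a single solid region. Total boundary length (outer) = 112.00 mm.

112.00 mm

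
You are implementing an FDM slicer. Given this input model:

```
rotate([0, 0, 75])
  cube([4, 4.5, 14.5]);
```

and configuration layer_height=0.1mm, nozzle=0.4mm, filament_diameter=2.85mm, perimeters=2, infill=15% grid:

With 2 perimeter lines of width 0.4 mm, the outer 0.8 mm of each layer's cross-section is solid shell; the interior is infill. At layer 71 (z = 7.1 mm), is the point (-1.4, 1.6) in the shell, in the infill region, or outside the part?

At z = 7.1 mm: the 4×4.5 cube contributes its full rectangle; (rotated 75° about Z; rotation is an isometry so areas/perimeters/island counts are preserved). Overall, the cross-section is a single solid region. Undo the 75° rotation: the query point maps to (1.183, 1.766) in the un-rotated model frame. The nearest boundary edge runs (0.00, 4.50)→(0.00, 0.00); distance from the point to it = 1.18 mm. The point is inside the cross-section and 1.18 mm from the nearest boundary — more than the 0.8 mm shell width (2 × 0.4), so it's in the infill interior.

infill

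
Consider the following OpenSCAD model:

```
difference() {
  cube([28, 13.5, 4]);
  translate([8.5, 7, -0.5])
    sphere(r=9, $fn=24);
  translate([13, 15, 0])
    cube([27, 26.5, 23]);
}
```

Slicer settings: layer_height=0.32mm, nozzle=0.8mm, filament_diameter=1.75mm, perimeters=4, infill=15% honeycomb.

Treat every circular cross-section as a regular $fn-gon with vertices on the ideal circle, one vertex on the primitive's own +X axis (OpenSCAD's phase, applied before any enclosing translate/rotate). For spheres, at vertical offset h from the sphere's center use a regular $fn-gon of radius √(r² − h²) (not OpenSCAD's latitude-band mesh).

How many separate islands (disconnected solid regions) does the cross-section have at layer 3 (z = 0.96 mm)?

3

At z = 0.96 mm: the 28×13.5 cube contributes its full rectangle; the sphere at (8.5, 7): section is a regular 24-gon, circumradius = √(r²−h²) = √(9²−1.46²) = 8.881; the cube at (13, 15) (footprint 27×26.5) is included at this height; After the difference (first − rest): starting from the 28×13.5 cube, the r=9 sphere at (8.5, 7) partially overlaps it — only the 211.35 mm² overlap (of its 244.95 mm²) is removed, clipping the outline; the 27×26.5 cube at (13, 15) misses the remaining region (no effect) — 3 connected regions. Overall, the cross-section has 3 separate islands. Island count = 3.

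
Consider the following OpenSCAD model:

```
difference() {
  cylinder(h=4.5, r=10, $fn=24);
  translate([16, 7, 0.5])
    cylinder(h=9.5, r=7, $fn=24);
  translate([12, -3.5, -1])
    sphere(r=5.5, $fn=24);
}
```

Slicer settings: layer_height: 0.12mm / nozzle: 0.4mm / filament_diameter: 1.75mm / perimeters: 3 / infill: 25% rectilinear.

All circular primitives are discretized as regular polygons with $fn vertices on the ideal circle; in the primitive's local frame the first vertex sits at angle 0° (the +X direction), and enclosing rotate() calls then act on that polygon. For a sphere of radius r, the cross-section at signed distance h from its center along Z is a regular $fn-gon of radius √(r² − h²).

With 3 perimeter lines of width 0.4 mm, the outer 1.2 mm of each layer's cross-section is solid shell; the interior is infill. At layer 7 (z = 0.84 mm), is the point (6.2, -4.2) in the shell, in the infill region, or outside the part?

At z = 0.84 mm: the cylinder: section is a regular 24-gon, circumradius r=10; the r=7 cylinder at (16, 7) gives a regular 24-gon of circumradius 7 (constant along its height); the r=5.5 sphere at (12, -3.5) slices to a regular 24-gon of circumradius 5.183 (√(r²−h²) with h=1.84 from center); Taking the first minus the rest: starting from the r=10 cylinder, the r=7 cylinder at (16, 7) misses the remaining region (no effect); the r=5.5 sphere at (12, -3.5) partially overlaps it — only the 13.95 mm² overlap (of its 83.44 mm²) is removed, clipping the outline — 1 connected region. Overall, the cross-section is a single solid region. The nearest boundary edge runs (6.82, -3.50)→(6.99, -4.84); distance from the point to it = 0.70 mm. The point is inside the cross-section, 0.70 mm from the nearest boundary — within the 1.2 mm shell band (3 × 0.4).

shell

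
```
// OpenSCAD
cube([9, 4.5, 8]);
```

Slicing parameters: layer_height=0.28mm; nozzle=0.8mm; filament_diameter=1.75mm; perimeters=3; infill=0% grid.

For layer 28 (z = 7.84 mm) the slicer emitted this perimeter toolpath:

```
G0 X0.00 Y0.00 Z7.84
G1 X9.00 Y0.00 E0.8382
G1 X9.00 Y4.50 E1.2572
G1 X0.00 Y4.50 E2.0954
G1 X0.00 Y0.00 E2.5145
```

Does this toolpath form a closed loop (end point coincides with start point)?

yes

Start point (G0): (0.00, 0.00). End point (last G1): the path returns to the start — closed.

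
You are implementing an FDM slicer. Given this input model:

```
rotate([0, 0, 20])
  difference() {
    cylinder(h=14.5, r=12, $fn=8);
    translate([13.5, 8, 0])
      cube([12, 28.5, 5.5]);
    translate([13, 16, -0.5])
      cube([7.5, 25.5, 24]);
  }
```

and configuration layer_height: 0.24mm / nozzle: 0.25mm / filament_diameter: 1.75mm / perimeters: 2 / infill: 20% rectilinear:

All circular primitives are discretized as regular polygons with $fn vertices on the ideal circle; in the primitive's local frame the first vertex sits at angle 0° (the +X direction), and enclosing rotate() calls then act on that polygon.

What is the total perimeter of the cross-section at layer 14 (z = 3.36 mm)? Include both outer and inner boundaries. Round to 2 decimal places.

73.48 mm

At z = 3.36 mm: the r=12 cylinder gives a regular 8-gon of circumradius 12 (constant along its height) (perimeter = 2·8·12.000·sin(180°/8) = 73.48 mm); the cube at (13.5, 8) is present — its section is the full 12×28.5 rectangle (perimeter 81.00 mm); the cube at (13, 16) is present — its section is the full 7.5×25.5 rectangle (perimeter 66.00 mm); Subtracting the remaining from the first: starting from the r=12 cylinder, the 12×28.5 cube at (13.5, 8) misses the remaining region (no effect); the 7.5×25.5 cube at (13, 16) misses the remaining region (no effect) — boundary = 73.48 mm; (whole slice rotated 20° about Z — lengths, areas and connectivity unchanged). Overall, the cross-section is a single solid region. Total boundary length (outer) = 73.48 mm.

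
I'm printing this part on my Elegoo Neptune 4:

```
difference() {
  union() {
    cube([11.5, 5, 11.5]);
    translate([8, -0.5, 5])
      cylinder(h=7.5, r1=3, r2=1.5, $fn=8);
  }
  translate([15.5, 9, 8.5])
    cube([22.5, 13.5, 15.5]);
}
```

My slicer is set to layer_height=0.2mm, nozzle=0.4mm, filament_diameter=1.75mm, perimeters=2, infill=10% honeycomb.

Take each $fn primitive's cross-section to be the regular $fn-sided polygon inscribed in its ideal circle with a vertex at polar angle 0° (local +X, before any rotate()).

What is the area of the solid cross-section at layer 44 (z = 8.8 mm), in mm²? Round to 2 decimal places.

66.73 mm²

At z = 8.8 mm: the cube is present — its section is the full 11.5×5 rectangle (area 57.50 mm²); the cone at (8, -0.5): at t=0.507 of its height the radius interpolates to r₁+(r₂−r₁)t = 2.240, giving a regular 8-gon of that circumradius (area = (8/2)·2.240²·sin(360°/8) = 14.19 mm²); Combining (union): the regions partially overlap — summed areas 71.69 mm² minus the doubly-counted overlap 4.96 mm² gives 66.73 mm² — area = 66.73 mm²; the 22.5×13.5 cube at (15.5, 9) contributes its full rectangle (area 303.75 mm²); Subtracting the remaining from the first: starting from the result so far (66.73 mm²), the 22.5×13.5 cube at (15.5, 9) misses the remaining region (no effect) — area = 66.73 mm². Overall, the cross-section is a single solid region. Net area = 66.73 mm².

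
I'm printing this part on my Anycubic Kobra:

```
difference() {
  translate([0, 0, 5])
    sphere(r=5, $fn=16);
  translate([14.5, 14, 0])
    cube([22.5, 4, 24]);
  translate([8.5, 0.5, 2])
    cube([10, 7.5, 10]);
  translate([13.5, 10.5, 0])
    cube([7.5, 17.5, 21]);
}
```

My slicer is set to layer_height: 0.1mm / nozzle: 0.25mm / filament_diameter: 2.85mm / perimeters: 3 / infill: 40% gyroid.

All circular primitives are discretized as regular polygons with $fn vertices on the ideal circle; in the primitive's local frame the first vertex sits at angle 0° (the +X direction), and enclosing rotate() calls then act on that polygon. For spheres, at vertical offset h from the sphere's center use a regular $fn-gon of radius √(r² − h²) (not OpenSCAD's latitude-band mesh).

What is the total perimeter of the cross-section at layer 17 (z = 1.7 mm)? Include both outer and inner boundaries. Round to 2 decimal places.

At z = 1.7 mm: the r=5 sphere slices to a regular 16-gon of circumradius 3.756 (√(r²−h²) with h=3.3 from center) (perimeter = 2·16·3.756·sin(180°/16) = 23.45 mm); the 22.5×4 cube at (14.5, 14) contributes its full rectangle (perimeter 53.00 mm); the cube at (8.5, 0.5) is not intersected at this z (z outside [2, 12]); the cube at (13.5, 10.5) is present — its section is the full 7.5×17.5 rectangle (perimeter 50.00 mm); After the difference (first − rest): starting from the r=5 sphere, the 22.5×4 cube at (14.5, 14) misses the remaining region (no effect); the 7.5×17.5 cube at (13.5, 10.5) misses the remaining region (no effect) — boundary = 23.45 mm. Overall, the cross-section is a single solid region. Total boundary length (outer) = 23.45 mm.

23.45 mm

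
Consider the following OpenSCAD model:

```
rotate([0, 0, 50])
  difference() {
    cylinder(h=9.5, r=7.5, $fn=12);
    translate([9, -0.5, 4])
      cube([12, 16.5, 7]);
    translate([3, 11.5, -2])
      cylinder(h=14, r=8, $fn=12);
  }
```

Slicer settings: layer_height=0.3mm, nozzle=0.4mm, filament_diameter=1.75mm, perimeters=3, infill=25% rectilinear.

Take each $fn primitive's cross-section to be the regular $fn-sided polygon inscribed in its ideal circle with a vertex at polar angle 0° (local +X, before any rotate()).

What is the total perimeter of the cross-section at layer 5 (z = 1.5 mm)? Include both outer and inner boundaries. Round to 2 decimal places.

46.55 mm

At z = 1.5 mm: the r=7.5 cylinder contributes a regular 12-gon of circumradius 7.5 (perimeter = 2·12·7.500·sin(180°/12) = 46.59 mm); the cube at (9, -0.5) is absent (z outside [4, 11]); the r=8 cylinder at (3, 11.5) contributes a regular 12-gon of circumradius 8 (perimeter = 2·12·8.000·sin(180°/12) = 49.69 mm); Subtracting the remaining from the first: starting from the r=7.5 cylinder, the r=8 cylinder at (3, 11.5) partially overlaps it — only the 20.63 mm² overlap (of its 192.00 mm²) is removed, clipping the outline — boundary = 46.55 mm; (rotated 50° about Z; rotation is an isometry so areas/perimeters/island counts are preserved). Overall, the cross-section is a single solid region. Total boundary length (outer) = 46.55 mm.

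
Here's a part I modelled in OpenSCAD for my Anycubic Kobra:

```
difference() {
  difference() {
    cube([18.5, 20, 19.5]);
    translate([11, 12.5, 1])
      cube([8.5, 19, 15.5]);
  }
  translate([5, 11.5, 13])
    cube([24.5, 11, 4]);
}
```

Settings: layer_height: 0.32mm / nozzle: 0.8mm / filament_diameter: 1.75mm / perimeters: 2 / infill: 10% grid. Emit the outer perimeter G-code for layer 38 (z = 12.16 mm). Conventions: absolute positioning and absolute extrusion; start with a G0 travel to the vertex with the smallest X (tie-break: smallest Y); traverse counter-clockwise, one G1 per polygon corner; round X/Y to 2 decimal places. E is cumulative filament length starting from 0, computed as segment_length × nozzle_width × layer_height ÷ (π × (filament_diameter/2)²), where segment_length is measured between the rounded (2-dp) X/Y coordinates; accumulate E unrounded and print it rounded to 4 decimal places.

G0 X0.00 Y0.00 Z12.16
G1 X18.50 Y0.00 E1.9690
G1 X18.50 Y12.50 E3.2994
G1 X11.00 Y12.50 E4.0976
G1 X11.00 Y20.00 E4.8959
G1 X0.00 Y20.00 E6.0666
G1 X0.00 Y0.00 E8.1953

At z = 12.16 mm: the 18.5×20 cube contributes its full rectangle; the cube at (11, 12.5) (footprint 8.5×19) is included at this height; After the difference (first − rest): starting from the 18.5×20 cube, the 8.5×19 cube at (11, 12.5) partially overlaps it — only the 56.25 mm² overlap (of its 161.50 mm²) is removed, clipping the outline — 1 connected region; the cube at (5, 11.5) does not reach this height (z outside [13, 17]); Taking the first minus the rest: none of the subtracted shapes is present at this height, so that combined region is unchanged — 1 connected region. The outline is a single polygon with 6 vertices. Extrusion per mm of travel: 0.8 × 0.32 / (π × 0.875²) = 0.106432. Accumulating E over each segment gives final E = 8.1953.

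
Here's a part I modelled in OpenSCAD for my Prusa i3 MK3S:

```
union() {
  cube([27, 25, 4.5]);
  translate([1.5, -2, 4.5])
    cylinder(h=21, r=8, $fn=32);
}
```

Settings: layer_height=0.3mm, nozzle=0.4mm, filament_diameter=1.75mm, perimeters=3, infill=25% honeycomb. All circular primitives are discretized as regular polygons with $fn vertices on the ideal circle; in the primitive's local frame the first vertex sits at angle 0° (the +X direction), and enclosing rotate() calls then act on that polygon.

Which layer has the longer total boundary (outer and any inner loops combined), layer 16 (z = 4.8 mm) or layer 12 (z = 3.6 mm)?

Layer 16 (z = 4.8): the cube is not intersected at this z (z outside [0, 4.5]); the r=8 cylinder at (1.5, -2) contributes a regular 32-gon of circumradius 8 (perimeter = 2·32·8.000·sin(180°/32) = 50.18 mm); Taking the union: only the r=8 cylinder at (1.5, -2) is present, so the union is just that shape — boundary = 50.18 mm. So its perimeter = 50.18 mm. Layer 12 (z = 3.6): the cube (footprint 27×25) is included at this height (perimeter 104.00 mm); the cylinder at (1.5, -2) is absent (z outside [4.5, 25.5]); Combining (union): only the 27×25 cube is present, so the union is just that shape — boundary = 104.00 mm. So its perimeter = 104.00 mm. Layer 12 is larger (104.00 vs 50.18 mm).

layer 12 (z = 3.6 mm)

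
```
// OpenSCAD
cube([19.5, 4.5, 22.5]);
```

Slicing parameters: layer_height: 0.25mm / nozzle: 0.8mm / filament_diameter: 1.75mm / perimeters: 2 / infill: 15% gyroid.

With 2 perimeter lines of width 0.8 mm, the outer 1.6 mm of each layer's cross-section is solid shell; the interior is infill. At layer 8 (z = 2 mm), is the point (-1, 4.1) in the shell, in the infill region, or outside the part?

outside

At z = 2 mm: the cube (footprint 19.5×4.5) is included at this height. Overall, the cross-section is a single solid region. The nearest boundary edge runs (0.00, 4.50)→(0.00, 0.00); distance from the point to it = 1.00 mm. The point is not inside any of the regions above, so it lies outside the cross-section (1.00 mm from the nearest boundary).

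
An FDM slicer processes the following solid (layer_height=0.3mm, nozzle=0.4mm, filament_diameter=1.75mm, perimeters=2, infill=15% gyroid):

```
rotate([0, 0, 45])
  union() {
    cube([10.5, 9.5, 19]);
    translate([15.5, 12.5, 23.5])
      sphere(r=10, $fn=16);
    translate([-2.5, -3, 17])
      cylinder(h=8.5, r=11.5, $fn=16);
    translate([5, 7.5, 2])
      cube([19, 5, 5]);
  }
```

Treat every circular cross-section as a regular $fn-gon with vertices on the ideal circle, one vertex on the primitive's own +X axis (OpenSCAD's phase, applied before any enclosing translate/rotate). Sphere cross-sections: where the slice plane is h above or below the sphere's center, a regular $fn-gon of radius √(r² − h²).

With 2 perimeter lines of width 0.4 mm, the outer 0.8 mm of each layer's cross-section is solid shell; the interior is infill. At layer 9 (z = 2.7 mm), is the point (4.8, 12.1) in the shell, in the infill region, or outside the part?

outside

At z = 2.7 mm: the cube (footprint 10.5×9.5) is included at this height; the sphere at (15.5, 12.5) is absent (|z−center|=20.800 > r=10); the cylinder at (-2.5, -3) is not intersected at this z (z outside [17, 25.5]); the 19×5 cube at (5, 7.5) contributes its full rectangle; Combining (union): the regions partially overlap (shared area 11.00 mm²), so overlapping operands fuse into one piece — 1 connected region; (rotated 45° about Z; rotation is an isometry so areas/perimeters/island counts are preserved). Overall, the cross-section is a single solid region. Undo the 45° rotation: the query point maps to (11.950, 5.162) in the un-rotated model frame. The nearest boundary edge runs (10.50, 7.50)→(10.50, 0.00); distance from the point to it = 1.45 mm. The point is not inside any of the regions above, so it lies outside the cross-section (1.45 mm from the nearest boundary).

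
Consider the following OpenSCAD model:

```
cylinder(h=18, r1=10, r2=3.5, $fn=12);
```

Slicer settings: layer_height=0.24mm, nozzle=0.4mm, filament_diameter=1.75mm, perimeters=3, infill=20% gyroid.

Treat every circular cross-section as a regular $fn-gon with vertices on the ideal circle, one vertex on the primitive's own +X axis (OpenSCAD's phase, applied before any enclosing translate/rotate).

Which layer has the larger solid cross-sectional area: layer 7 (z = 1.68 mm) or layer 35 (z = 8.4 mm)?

Layer 7 (z = 1.68): the cone contributes a regular 12-gon of circumradius 9.393 (interpolated between r1=10 and r2=3.5 at t=0.093) (area = (12/2)·9.393²·sin(360°/12) = 264.70 mm²). So its area = 264.70 mm². Layer 35 (z = 8.4): the cone (r1=10→r2=3.5) has section circumradius 6.967 here — a regular 12-gon (area = (12/2)·6.967²·sin(360°/12) = 145.60 mm²). So its area = 145.60 mm². Layer 7 is larger (264.70 vs 145.60 mm²).

layer 7 (z = 1.68 mm)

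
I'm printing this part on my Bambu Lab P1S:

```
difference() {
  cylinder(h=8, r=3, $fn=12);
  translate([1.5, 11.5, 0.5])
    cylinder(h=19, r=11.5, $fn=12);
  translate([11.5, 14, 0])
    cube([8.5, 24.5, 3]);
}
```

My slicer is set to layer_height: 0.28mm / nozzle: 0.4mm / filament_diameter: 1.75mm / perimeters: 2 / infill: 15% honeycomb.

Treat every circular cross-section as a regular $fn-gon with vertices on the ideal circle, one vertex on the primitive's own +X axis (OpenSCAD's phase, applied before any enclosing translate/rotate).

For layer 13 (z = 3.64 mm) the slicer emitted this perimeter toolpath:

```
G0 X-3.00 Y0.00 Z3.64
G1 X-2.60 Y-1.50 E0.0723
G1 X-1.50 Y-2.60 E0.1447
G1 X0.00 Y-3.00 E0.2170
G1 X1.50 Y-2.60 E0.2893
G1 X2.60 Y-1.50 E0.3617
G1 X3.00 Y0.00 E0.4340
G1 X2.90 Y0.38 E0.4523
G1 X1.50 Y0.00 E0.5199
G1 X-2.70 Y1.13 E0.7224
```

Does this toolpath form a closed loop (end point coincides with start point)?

no

Start point (G0): (-3.00, 0.00). End point (last G1): the path does not return to the start — open.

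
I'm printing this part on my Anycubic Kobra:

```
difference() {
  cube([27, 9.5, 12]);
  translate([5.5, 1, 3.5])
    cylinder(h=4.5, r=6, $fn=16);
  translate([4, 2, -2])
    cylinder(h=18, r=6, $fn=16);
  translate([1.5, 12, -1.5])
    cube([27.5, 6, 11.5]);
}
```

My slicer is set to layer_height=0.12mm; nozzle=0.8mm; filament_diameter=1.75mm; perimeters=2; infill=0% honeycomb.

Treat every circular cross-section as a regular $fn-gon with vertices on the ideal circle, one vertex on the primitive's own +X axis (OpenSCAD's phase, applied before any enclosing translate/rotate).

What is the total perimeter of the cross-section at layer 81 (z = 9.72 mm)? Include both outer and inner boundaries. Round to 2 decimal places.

72.79 mm

At z = 9.72 mm: the 27×9.5 cube contributes its full rectangle (perimeter 73.00 mm); the cylinder at (5.5, 1) does not reach this height (z outside [3.5, 8]); the r=6 cylinder at (4, 2) gives a regular 16-gon of circumradius 6 (constant along its height) (perimeter = 2·16·6.000·sin(180°/16) = 37.46 mm); the 27.5×6 cube at (1.5, 12) contributes its full rectangle (perimeter 67.00 mm); After the difference (first − rest): starting from the 27×9.5 cube, the r=6 cylinder at (4, 2) partially overlaps it — only the 68.88 mm² overlap (of its 110.21 mm²) is removed, clipping the outline; the 27.5×6 cube at (1.5, 12) misses the remaining region (no effect) — boundary = 72.79 mm. Overall, the cross-section is a single solid region. Total boundary length (outer) = 72.79 mm.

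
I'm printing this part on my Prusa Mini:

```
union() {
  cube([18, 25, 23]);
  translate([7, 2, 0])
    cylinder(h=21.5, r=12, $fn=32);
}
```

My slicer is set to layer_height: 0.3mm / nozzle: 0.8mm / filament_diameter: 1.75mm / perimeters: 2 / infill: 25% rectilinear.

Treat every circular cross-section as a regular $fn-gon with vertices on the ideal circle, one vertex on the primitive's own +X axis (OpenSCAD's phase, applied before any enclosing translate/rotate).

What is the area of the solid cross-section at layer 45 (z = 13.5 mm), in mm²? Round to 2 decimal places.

At z = 13.5 mm: the cube is present — its section is the full 18×25 rectangle (area 450.00 mm²); the r=12 cylinder at (7, 2) contributes a regular 32-gon of circumradius 12 (area = (32/2)·12.000²·sin(360°/32) = 449.49 mm²); Merging all regions: the regions partially overlap — summed areas 899.49 mm² minus the doubly-counted overlap 224.01 mm² gives 675.48 mm² — area = 675.48 mm². Overall, the cross-section is a single solid region. Net area = 675.48 mm².

675.48 mm²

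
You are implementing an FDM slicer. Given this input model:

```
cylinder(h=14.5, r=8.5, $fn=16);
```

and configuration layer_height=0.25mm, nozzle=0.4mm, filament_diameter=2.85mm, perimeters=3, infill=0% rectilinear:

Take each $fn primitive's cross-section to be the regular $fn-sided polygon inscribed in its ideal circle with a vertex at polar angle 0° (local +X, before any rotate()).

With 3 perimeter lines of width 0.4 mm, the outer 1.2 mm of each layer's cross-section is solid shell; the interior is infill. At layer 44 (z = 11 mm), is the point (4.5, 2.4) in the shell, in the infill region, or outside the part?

At z = 11 mm: the r=8.5 cylinder gives a regular 16-gon of circumradius 8.5 (constant along its height). Overall, the cross-section is a single solid region. The nearest boundary edge runs (7.85, 3.25)→(6.01, 6.01); distance from the point to it = 3.26 mm. The point is inside the cross-section and 3.26 mm from the nearest boundary — more than the 1.2 mm shell width (3 × 0.4), so it's in the infill interior.

infill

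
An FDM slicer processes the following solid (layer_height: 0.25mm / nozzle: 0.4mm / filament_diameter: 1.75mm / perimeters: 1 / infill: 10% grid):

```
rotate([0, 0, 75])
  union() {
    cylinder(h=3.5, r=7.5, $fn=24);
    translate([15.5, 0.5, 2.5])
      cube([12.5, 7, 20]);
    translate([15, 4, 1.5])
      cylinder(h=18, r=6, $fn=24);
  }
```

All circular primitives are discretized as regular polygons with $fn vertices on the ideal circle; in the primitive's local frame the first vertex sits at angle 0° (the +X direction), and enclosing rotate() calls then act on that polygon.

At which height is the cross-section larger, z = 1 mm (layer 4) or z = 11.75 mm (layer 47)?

Layer 4 (z = 1): the r=7.5 cylinder gives a regular 24-gon of circumradius 7.5 (constant along its height) (area = (24/2)·7.500²·sin(360°/24) = 174.70 mm²); the cube at (15.5, 0.5) is not intersected at this z (z outside [2.5, 22.5]); the cylinder at (15, 4) is absent (z outside [1.5, 19.5]); Merging all regions: only the r=7.5 cylinder is present, so the union is just that shape — area = 174.70 mm²; (rotated 75° about Z; rotation is an isometry so areas/perimeters/island counts are preserved). So its area = 174.70 mm². Layer 47 (z = 11.75): the cylinder does not reach this height (z outside [0, 3.5]); the cube at (15.5, 0.5) (footprint 12.5×7) is included at this height (area 87.50 mm²); the r=6 cylinder at (15, 4) gives a regular 24-gon of circumradius 6 (constant along its height) (area = (24/2)·6.000²·sin(360°/24) = 111.81 mm²); Combining (union): the regions partially overlap — summed areas 199.31 mm² minus the doubly-counted overlap 35.73 mm² gives 163.58 mm² — area = 163.58 mm²; (whole slice rotated 75° about Z — lengths, areas and connectivity unchanged). So its area = 163.58 mm². Layer 4 is larger (174.70 vs 163.58 mm²).

layer 4 (z = 1 mm)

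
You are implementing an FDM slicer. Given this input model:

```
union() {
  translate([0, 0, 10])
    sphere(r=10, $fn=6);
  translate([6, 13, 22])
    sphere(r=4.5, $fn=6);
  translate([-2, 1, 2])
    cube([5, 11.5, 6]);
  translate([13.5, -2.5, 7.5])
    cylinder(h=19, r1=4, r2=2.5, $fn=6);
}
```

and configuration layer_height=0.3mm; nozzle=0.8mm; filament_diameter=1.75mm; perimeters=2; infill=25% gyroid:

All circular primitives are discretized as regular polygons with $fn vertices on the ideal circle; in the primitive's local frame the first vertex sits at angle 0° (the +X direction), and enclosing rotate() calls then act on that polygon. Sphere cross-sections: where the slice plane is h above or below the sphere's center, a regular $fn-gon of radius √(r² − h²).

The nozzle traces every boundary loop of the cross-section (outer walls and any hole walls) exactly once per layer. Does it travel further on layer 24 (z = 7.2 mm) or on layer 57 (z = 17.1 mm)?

Layer 24 (z = 7.2): the r=10 sphere slices to a regular 6-gon of circumradius 9.600 (√(r²−h²) with h=2.8 from center) (perimeter = 2·6·9.600·sin(180°/6) = 57.60 mm); the sphere at (6, 13) does not reach this height (|z−center|=14.800 > r=4.5); the cube at (-2, 1) is present — its section is the full 5×11.5 rectangle (perimeter 33.00 mm); the cone at (13.5, -2.5) is absent (z outside [7.5, 26.5]); Combining (union): the regions partially overlap (shared area 36.57 mm²), so the edge portions inside another operand are dropped and the merged outline is re-measured after clipping — boundary = 65.97 mm. So its perimeter = 65.97 mm. Layer 57 (z = 17.1): the r=10 sphere slices to a regular 6-gon of circumradius 7.042 (√(r²−h²) with h=7.1 from center) (perimeter = 2·6·7.042·sin(180°/6) = 42.25 mm); the sphere at (6, 13) is not intersected at this z (|z−center|=4.900 > r=4.5); the cube at (-2, 1) does not reach this height (z outside [2, 8]); the cone at (13.5, -2.5): at t=0.505 of its height the radius interpolates to r₁+(r₂−r₁)t = 3.242, giving a regular 6-gon of that circumradius (perimeter = 2·6·3.242·sin(180°/6) = 19.45 mm); Merging all regions: the 2 present regions are separate (no shared area or edge), so areas and boundary lengths simply add and each stays a separate island — boundary = 61.70 mm. So its perimeter = 61.70 mm. Layer 24 is larger (65.97 vs 61.70 mm).

layer 24 (z = 7.2 mm)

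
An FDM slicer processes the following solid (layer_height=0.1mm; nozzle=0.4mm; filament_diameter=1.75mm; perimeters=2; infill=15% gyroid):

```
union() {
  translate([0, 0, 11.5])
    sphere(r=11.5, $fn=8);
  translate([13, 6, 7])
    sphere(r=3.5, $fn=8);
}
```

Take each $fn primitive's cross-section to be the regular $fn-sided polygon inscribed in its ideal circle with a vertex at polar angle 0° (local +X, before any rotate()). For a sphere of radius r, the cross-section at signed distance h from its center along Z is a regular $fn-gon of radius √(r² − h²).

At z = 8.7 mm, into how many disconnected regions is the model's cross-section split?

At z = 8.7 mm: the r=11.5 sphere slices to a regular 8-gon of circumradius 11.154 (√(r²−h²) with h=2.8 from center); the r=3.5 sphere at (13, 6) slices to a regular 8-gon of circumradius 3.059 (√(r²−h²) with h=1.7 from center); Taking the union: the 2 present regions are separate (no shared area or edge), so areas and boundary lengths simply add and each stays a separate island — 2 connected regions. The result has 2 disconnected regions.

2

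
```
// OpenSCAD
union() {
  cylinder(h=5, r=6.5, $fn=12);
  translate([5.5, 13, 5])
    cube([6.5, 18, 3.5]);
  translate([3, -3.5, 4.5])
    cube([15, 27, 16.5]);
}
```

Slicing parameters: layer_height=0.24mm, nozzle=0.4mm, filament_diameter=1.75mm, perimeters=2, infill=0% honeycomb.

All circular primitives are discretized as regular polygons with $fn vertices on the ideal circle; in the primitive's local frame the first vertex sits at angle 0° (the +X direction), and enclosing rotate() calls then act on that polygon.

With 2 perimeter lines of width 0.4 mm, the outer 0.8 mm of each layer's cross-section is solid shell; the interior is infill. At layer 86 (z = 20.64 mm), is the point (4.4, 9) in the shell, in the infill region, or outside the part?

infill

At z = 20.64 mm: the cylinder is not intersected at this z (z outside [0, 5]); the cube at (5.5, 13) is not intersected at this z (z outside [5, 8.5]); the 15×27 cube at (3, -3.5) contributes its full rectangle; Combining (union): only the 15×27 cube at (3, -3.5) is present, so the union is just that shape — 1 connected region. Overall, the cross-section is a single solid region. The nearest boundary edge runs (3.00, 23.50)→(3.00, -3.50); distance from the point to it = 1.40 mm. The point is inside the cross-section and 1.40 mm from the nearest boundary — more than the 0.8 mm shell width (2 × 0.4), so it's in the infill interior.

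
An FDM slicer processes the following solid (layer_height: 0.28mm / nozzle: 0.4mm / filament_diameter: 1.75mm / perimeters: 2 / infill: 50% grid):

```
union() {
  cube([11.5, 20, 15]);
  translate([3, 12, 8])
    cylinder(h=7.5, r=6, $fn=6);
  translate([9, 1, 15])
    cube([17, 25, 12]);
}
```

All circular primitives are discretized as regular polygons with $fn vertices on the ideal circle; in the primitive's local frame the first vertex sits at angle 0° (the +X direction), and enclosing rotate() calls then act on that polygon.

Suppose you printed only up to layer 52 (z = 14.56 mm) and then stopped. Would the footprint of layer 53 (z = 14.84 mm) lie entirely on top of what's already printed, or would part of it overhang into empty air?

entirely on top

Compare the two slices. At z = 14.56: the cube (footprint 11.5×20) is included at this height (area 230.00 mm²); the r=6 cylinder at (3, 12) contributes a regular 6-gon of circumradius 6 (area = (6/2)·6.000²·sin(360°/6) = 93.53 mm²); the cube at (9, 1) is absent (z outside [15, 27]); Combining (union): the regions partially overlap — summed areas 323.53 mm² minus the doubly-counted overlap 77.94 mm² gives 245.59 mm² — area = 245.59 mm². At z = 14.84: the cube (footprint 11.5×20) is included at this height (area 230.00 mm²); the r=6 cylinder at (3, 12) contributes a regular 6-gon of circumradius 6 (area = (6/2)·6.000²·sin(360°/6) = 93.53 mm²); the cube at (9, 1) is absent (z outside [15, 27]); Combining (union): the regions partially overlap — summed areas 323.53 mm² minus the doubly-counted overlap 77.94 mm² gives 245.59 mm² — area = 245.59 mm². Checking containment: the cross-section at z = 14.84 is a subset of the cross-section at z = 14.56.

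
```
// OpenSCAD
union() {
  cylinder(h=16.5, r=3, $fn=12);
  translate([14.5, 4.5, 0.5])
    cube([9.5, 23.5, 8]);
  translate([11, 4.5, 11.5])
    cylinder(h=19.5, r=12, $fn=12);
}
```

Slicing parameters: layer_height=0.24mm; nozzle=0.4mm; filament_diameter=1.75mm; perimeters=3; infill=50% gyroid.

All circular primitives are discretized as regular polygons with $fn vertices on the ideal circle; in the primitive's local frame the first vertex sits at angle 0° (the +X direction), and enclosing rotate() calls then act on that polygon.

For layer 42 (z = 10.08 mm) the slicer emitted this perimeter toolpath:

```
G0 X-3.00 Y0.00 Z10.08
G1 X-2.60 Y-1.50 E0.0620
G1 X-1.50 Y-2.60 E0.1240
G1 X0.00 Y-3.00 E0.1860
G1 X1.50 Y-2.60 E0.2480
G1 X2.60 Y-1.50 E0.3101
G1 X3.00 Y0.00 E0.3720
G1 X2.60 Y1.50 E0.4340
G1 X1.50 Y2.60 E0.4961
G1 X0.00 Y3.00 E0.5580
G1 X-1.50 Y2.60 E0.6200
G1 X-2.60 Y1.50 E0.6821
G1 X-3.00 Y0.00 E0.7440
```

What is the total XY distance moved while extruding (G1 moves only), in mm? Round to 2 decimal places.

18.64 mm

Sum the Euclidean lengths of each G1 segment: total = 18.64 mm.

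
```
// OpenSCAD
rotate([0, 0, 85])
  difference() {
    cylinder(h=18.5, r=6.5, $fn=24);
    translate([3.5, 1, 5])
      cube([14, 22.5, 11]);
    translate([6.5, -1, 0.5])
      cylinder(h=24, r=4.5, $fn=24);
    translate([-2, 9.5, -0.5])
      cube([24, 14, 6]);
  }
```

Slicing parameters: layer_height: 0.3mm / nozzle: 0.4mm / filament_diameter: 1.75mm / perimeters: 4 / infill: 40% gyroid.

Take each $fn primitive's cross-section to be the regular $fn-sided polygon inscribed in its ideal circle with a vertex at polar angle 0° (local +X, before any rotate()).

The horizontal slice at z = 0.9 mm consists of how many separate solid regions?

At z = 0.9 mm: the r=6.5 cylinder gives a regular 24-gon of circumradius 6.5 (constant along its height); the cube at (3.5, 1) is absent (z outside [5, 16]); the r=4.5 cylinder at (6.5, -1) gives a regular 24-gon of circumradius 4.5 (constant along its height); the 24×14 cube at (-2, 9.5) contributes its full rectangle; After the difference (first − rest): starting from the r=6.5 cylinder, the r=4.5 cylinder at (6.5, -1) partially overlaps it — only the 25.83 mm² overlap (of its 62.89 mm²) is removed, clipping the outline; the 24×14 cube at (-2, 9.5) misses the remaining region (no effect) — 1 connected region; (rotated 85° about Z; rotation is an isometry so areas/perimeters/island counts are preserved). The result has 1 disconnected region.

1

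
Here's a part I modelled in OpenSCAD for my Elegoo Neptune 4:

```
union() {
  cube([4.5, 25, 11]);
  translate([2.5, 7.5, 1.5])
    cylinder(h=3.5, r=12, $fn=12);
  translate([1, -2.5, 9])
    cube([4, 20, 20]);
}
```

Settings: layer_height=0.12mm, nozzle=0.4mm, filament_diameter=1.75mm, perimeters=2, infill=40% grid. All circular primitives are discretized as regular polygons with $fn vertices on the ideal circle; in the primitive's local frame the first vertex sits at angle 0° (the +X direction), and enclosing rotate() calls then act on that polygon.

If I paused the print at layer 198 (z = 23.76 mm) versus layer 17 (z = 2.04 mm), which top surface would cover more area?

Layer 198 (z = 23.76): the cube is absent (z outside [0, 11]); the cylinder at (2.5, 7.5) does not reach this height (z outside [1.5, 5]); the cube at (1, -2.5) (footprint 4×20) is included at this height (area 80.00 mm²); Merging all regions: only the 4×20 cube at (1, -2.5) is present, so the union is just that shape — area = 80.00 mm². So its area = 80.00 mm². Layer 17 (z = 2.04): the cube (footprint 4.5×25) is included at this height (area 112.50 mm²); the r=12 cylinder at (2.5, 7.5) contributes a regular 12-gon of circumradius 12 (area = (12/2)·12.000²·sin(360°/12) = 432.00 mm²); the cube at (1, -2.5) is not intersected at this z (z outside [9, 29]); Combining (union): the regions partially overlap — summed areas 544.50 mm² minus the doubly-counted overlap 86.38 mm² gives 458.12 mm² — area = 458.12 mm². So its area = 458.12 mm². Layer 17 is larger (458.12 vs 80.00 mm²).

layer 17 (z = 2.04 mm)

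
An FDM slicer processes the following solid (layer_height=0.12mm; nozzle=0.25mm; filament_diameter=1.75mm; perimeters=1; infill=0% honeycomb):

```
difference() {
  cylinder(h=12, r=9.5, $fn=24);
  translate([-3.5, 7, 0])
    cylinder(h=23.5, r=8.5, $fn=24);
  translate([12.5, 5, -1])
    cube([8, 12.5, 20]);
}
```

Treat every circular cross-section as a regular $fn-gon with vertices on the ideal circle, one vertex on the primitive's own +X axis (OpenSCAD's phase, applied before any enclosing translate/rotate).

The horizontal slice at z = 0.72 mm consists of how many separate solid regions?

1

At z = 0.72 mm: the cylinder: section is a regular 24-gon, circumradius r=9.5; the r=8.5 cylinder at (-3.5, 7) gives a regular 24-gon of circumradius 8.5 (constant along its height); the 8×12.5 cube at (12.5, 5) contributes its full rectangle; After the difference (first − rest): starting from the r=9.5 cylinder, the r=8.5 cylinder at (-3.5, 7) partially overlaps it — only the 115.63 mm² overlap (of its 224.40 mm²) is removed, clipping the outline; the 8×12.5 cube at (12.5, 5) misses the remaining region (no effect) — 1 connected region. The result has 1 disconnected region.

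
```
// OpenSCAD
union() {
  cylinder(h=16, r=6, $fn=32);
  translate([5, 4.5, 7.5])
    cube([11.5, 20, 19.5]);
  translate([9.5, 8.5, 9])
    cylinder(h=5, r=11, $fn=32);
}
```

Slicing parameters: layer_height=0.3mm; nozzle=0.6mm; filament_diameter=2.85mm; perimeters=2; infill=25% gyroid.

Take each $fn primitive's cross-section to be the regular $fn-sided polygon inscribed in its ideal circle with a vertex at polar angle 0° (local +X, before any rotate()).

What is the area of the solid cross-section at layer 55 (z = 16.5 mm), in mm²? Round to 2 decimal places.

At z = 16.5 mm: the cylinder is absent (z outside [0, 16]); the cube at (5, 4.5) (footprint 11.5×20) is included at this height (area 230.00 mm²); the cylinder at (9.5, 8.5) is absent (z outside [9, 14]); Merging all regions: only the 11.5×20 cube at (5, 4.5) is present, so the union is just that shape — area = 230.00 mm². Overall, the cross-section is a single solid region. Net area = 230.00 mm².

230.00 mm²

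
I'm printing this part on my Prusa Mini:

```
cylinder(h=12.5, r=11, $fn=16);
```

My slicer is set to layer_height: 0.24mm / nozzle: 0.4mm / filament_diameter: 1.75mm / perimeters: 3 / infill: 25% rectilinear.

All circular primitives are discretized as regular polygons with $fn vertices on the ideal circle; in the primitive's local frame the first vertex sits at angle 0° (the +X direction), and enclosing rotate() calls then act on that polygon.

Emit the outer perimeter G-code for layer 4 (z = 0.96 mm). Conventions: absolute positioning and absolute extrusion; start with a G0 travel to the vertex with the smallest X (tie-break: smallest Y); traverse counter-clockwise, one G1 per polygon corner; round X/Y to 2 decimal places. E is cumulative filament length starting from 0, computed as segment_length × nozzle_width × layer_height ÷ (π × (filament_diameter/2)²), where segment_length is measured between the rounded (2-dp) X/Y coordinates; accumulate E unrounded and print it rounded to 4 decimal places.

G0 X-11.00 Y0.00 Z0.96
G1 X-10.16 Y-4.21 E0.1713
G1 X-7.78 Y-7.78 E0.3426
G1 X-4.21 Y-10.16 E0.5138
G1 X0.00 Y-11.00 E0.6852
G1 X4.21 Y-10.16 E0.8565
G1 X7.78 Y-7.78 E1.0278
G1 X10.16 Y-4.21 E1.1990
G1 X11.00 Y0.00 E1.3704
G1 X10.16 Y4.21 E1.5417
G1 X7.78 Y7.78 E1.7129
G1 X4.21 Y10.16 E1.8842
G1 X0.00 Y11.00 E2.0555
G1 X-4.21 Y10.16 E2.2269
G1 X-7.78 Y7.78 E2.3981
G1 X-10.16 Y4.21 E2.5694
G1 X-11.00 Y0.00 E2.7407

At z = 0.96 mm: the r=11 cylinder contributes a regular 16-gon of circumradius 11. The outline is a single polygon with 16 vertices. Extrusion per mm of travel: 0.4 × 0.24 / (π × 0.875²) = 0.039912. Accumulating E over each segment gives final E = 2.7407.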